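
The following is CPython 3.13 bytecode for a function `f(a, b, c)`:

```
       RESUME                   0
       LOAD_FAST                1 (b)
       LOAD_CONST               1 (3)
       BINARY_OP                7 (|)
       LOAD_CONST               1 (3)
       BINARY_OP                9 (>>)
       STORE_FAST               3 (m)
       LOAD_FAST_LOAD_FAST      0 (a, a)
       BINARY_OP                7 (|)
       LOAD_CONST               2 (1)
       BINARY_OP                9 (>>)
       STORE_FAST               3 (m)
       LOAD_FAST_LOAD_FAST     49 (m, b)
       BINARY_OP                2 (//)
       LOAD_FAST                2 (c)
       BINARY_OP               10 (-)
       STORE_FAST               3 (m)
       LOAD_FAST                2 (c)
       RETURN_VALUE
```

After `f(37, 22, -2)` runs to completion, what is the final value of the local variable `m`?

LOAD_FAST b → push 22. Stack: [22]
LOAD_CONST → push 3. Stack: [22, 3]
BINARY_OP | → 22 | 3 = 23. Stack: [23]
LOAD_CONST → push 3. Stack: [23, 3]
BINARY_OP >> → 23 >> 3 = 2. Stack: [2]
STORE_FAST m → m=2. Stack: []
LOAD_FAST_LOAD_FAST a,a → push 37,37. Stack: [37, 37]
BINARY_OP | → 37 | 37 = 37. Stack: [37]
LOAD_CONST → push 1. Stack: [37, 1]
BINARY_OP >> → 37 >> 1 = 18. Stack: [18]
STORE_FAST m → m=18. Stack: []
LOAD_FAST_LOAD_FAST m,b → push 18,22. Stack: [18, 22]
BINARY_OP // → 18 // 22 = 0. Stack: [0]
LOAD_FAST c → push -2. Stack: [0, -2]
BINARY_OP - → 0 - -2 = 2. Stack: [2]
STORE_FAST m → m=2. Stack: []
LOAD_FAST c → push -2. Stack: [-2]
RETURN_VALUE → return -2.

2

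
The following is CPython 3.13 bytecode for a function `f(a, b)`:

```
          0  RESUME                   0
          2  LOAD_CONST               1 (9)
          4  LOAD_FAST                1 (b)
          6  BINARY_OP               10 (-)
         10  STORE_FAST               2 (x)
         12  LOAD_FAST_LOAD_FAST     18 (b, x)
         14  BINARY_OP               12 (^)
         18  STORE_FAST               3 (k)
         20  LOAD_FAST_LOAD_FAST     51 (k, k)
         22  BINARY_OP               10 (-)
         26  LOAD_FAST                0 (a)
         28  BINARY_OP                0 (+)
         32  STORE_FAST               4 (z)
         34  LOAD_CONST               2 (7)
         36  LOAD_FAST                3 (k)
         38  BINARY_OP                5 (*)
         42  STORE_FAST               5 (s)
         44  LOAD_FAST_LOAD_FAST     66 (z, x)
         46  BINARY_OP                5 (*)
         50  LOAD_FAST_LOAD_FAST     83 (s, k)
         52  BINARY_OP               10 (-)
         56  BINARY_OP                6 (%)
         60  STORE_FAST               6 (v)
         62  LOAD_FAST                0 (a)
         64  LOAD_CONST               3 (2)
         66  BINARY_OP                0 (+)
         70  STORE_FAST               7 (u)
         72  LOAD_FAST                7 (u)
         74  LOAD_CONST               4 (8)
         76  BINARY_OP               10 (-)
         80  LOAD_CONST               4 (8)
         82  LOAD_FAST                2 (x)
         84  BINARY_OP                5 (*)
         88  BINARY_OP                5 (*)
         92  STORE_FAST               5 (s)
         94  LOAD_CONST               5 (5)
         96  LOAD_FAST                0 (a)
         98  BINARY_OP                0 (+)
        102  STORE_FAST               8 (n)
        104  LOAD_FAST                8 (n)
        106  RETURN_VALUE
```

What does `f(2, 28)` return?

LOAD_CONST → push 9. Stack: [9]
LOAD_FAST b → push 28. Stack: [9, 28]
BINARY_OP - → 9 - 28 = -19. Stack: [-19]
STORE_FAST x → x=-19. Stack: []
LOAD_FAST_LOAD_FAST b,x → push 28,-19. Stack: [28, -19]
BINARY_OP ^ → 28 ^ -19 = -15. Stack: [-15]
STORE_FAST k → k=-15. Stack: []
LOAD_FAST_LOAD_FAST k,k → push -15,-15. Stack: [-15, -15]
BINARY_OP - → -15 - -15 = 0. Stack: [0]
LOAD_FAST a → push 2. Stack: [0, 2]
BINARY_OP + → 0 + 2 = 2. Stack: [2]
STORE_FAST z → z=2. Stack: []
LOAD_CONST → push 7. Stack: [7]
LOAD_FAST k → push -15. Stack: [7, -15]
BINARY_OP * → 7 * -15 = -105. Stack: [-105]
STORE_FAST s → s=-105. Stack: []
LOAD_FAST_LOAD_FAST z,x → push 2,-19. Stack: [2, -19]
BINARY_OP * → 2 * -19 = -38. Stack: [-38]
LOAD_FAST_LOAD_FAST s,k → push -105,-15. Stack: [-38, -105, -15]
BINARY_OP - → -105 - -15 = -90. Stack: [-38, -90]
BINARY_OP % → -38 % -90 = -38. Stack: [-38]
STORE_FAST v → v=-38. Stack: []
LOAD_FAST a → push 2. Stack: [2]
LOAD_CONST → push 2. Stack: [2, 2]
BINARY_OP + → 2 + 2 = 4. Stack: [4]
STORE_FAST u → u=4. Stack: []
LOAD_FAST u → push 4. Stack: [4]
LOAD_CONST → push 8. Stack: [4, 8]
BINARY_OP - → 4 - 8 = -4. Stack: [-4]
LOAD_CONST → push 8. Stack: [-4, 8]
LOAD_FAST x → push -19. Stack: [-4, 8, -19]
BINARY_OP * → 8 * -19 = -152. Stack: [-4, -152]
BINARY_OP * → -4 * -152 = 608. Stack: [608]
STORE_FAST s → s=608. Stack: []
LOAD_CONST → push 5. Stack: [5]
LOAD_FAST a → push 2. Stack: [5, 2]
BINARY_OP + → 5 + 2 = 7. Stack: [7]
STORE_FAST n → n=7. Stack: []
LOAD_FAST n → push 7. Stack: [7]
RETURN_VALUE → return 7.

7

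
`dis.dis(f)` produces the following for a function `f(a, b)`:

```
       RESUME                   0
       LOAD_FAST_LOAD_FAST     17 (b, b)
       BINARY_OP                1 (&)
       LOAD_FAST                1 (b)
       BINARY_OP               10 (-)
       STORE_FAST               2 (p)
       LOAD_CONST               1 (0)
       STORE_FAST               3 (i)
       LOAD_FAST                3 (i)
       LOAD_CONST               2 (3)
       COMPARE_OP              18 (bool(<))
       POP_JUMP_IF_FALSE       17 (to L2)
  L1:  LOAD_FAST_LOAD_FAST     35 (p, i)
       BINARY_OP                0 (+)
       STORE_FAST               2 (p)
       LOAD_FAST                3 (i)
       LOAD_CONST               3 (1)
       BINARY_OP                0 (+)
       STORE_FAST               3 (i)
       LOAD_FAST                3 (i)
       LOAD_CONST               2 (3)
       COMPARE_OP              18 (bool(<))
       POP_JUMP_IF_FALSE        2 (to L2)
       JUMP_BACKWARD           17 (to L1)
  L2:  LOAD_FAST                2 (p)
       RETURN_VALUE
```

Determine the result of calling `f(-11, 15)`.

LOAD_FAST_LOAD_FAST b,b → push 15,15. Stack: [15, 15]
BINARY_OP & → 15 & 15 = 15. Stack: [15]
LOAD_FAST b → push 15. Stack: [15, 15]
BINARY_OP - → 15 - 15 = 0. Stack: [0]
STORE_FAST p → p=0. Stack: []
LOAD_CONST → push 0. Stack: [0]
STORE_FAST i → i=0. Stack: []
LOAD_FAST i → push 0. Stack: [0]
LOAD_CONST → push 3. Stack: [0, 3]
COMPARE_OP bool(<) → 0 vs 3 = True. Stack: [True]
POP_JUMP_IF_FALSE → pop True; no jump. Stack: []
LOAD_FAST_LOAD_FAST p,i → push 0,0. Stack: [0, 0]
BINARY_OP + → 0 + 0 = 0. Stack: [0]
STORE_FAST p → p=0. Stack: []
LOAD_FAST i → push 0. Stack: [0]
LOAD_CONST → push 1. Stack: [0, 1]
BINARY_OP + → 0 + 1 = 1. Stack: [1]
STORE_FAST i → i=1. Stack: []
LOAD_FAST i → push 1. Stack: [1]
LOAD_CONST → push 3. Stack: [1, 3]
COMPARE_OP bool(<) → 1 vs 3 = True. Stack: [True]
POP_JUMP_IF_FALSE → pop True; no jump. Stack: []
LOAD_FAST_LOAD_FAST p,i → push 0,1. Stack: [0, 1]
BINARY_OP + → 0 + 1 = 1. Stack: [1]
STORE_FAST p → p=1. Stack: []
LOAD_FAST i → push 1. Stack: [1]
LOAD_CONST → push 1. Stack: [1, 1]
BINARY_OP + → 1 + 1 = 2. Stack: [2]
STORE_FAST i → i=2. Stack: []
LOAD_FAST i → push 2. Stack: [2]
LOAD_CONST → push 3. Stack: [2, 3]
COMPARE_OP bool(<) → 2 vs 3 = True. Stack: [True]
POP_JUMP_IF_FALSE → pop True; no jump. Stack: []
LOAD_FAST_LOAD_FAST p,i → push 1,2. Stack: [1, 2]
BINARY_OP + → 1 + 2 = 3. Stack: [3]
STORE_FAST p → p=3. Stack: []
LOAD_FAST i → push 2. Stack: [2]
LOAD_CONST → push 1. Stack: [2, 1]
BINARY_OP + → 2 + 1 = 3. Stack: [3]
STORE_FAST i → i=3. Stack: []
LOAD_FAST i → push 3. Stack: [3]
LOAD_CONST → push 3. Stack: [3, 3]
COMPARE_OP bool(<) → 3 vs 3 = False. Stack: [False]
POP_JUMP_IF_FALSE → pop False; jump. Stack: []
LOAD_FAST p → push 3. Stack: [3]
RETURN_VALUE → return 3.

3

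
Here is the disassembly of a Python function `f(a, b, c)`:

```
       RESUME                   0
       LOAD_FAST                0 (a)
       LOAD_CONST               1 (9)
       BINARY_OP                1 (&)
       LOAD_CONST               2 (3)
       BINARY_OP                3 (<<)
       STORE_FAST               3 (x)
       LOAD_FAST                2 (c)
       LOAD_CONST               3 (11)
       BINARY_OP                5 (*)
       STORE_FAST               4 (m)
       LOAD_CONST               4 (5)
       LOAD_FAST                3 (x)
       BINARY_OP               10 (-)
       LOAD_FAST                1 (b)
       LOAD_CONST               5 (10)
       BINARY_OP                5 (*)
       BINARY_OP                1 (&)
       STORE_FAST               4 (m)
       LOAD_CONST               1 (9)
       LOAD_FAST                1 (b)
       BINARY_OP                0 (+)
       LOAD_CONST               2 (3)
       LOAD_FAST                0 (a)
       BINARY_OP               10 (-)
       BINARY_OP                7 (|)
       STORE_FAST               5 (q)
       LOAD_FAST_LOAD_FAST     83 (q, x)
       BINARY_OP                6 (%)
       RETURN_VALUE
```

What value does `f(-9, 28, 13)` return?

5

LOAD_FAST a → push -9. Stack: [-9]
LOAD_CONST → push 9. Stack: [-9, 9]
BINARY_OP & → -9 & 9 = 1. Stack: [1]
LOAD_CONST → push 3. Stack: [1, 3]
BINARY_OP << → 1 << 3 = 8. Stack: [8]
STORE_FAST x → x=8. Stack: []
LOAD_FAST c → push 13. Stack: [13]
LOAD_CONST → push 11. Stack: [13, 11]
BINARY_OP * → 13 * 11 = 143. Stack: [143]
STORE_FAST m → m=143. Stack: []
LOAD_CONST → push 5. Stack: [5]
LOAD_FAST x → push 8. Stack: [5, 8]
BINARY_OP - → 5 - 8 = -3. Stack: [-3]
LOAD_FAST b → push 28. Stack: [-3, 28]
LOAD_CONST → push 10. Stack: [-3, 28, 10]
BINARY_OP * → 28 * 10 = 280. Stack: [-3, 280]
BINARY_OP & → -3 & 280 = 280. Stack: [280]
STORE_FAST m → m=280. Stack: []
LOAD_CONST → push 9. Stack: [9]
LOAD_FAST b → push 28. Stack: [9, 28]
BINARY_OP + → 9 + 28 = 37. Stack: [37]
LOAD_CONST → push 3. Stack: [37, 3]
LOAD_FAST a → push -9. Stack: [37, 3, -9]
BINARY_OP - → 3 - -9 = 12. Stack: [37, 12]
BINARY_OP | → 37 | 12 = 45. Stack: [45]
STORE_FAST q → q=45. Stack: []
LOAD_FAST_LOAD_FAST q,x → push 45,8. Stack: [45, 8]
BINARY_OP % → 45 % 8 = 5. Stack: [5]
RETURN_VALUE → return 5.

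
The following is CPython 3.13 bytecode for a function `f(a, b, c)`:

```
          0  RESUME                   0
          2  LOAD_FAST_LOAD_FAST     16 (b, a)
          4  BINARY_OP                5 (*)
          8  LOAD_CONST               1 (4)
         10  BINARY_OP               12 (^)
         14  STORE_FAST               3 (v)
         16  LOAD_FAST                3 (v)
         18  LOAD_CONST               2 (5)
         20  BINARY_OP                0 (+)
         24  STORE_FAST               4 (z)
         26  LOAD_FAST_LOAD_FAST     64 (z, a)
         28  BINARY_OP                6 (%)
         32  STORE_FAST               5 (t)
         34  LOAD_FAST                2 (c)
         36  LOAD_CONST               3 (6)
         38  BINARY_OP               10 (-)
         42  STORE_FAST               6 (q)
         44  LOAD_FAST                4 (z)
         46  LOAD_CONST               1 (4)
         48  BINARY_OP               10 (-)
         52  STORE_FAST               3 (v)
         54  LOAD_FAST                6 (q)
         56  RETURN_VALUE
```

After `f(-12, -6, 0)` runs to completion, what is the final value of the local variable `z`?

LOAD_FAST_LOAD_FAST b,a → push -6,-12. Stack: [-6, -12]
BINARY_OP * → -6 * -12 = 72. Stack: [72]
LOAD_CONST → push 4. Stack: [72, 4]
BINARY_OP ^ → 72 ^ 4 = 76. Stack: [76]
STORE_FAST v → v=76. Stack: []
LOAD_FAST v → push 76. Stack: [76]
LOAD_CONST → push 5. Stack: [76, 5]
BINARY_OP + → 76 + 5 = 81. Stack: [81]
STORE_FAST z → z=81. Stack: []
LOAD_FAST_LOAD_FAST z,a → push 81,-12. Stack: [81, -12]
BINARY_OP % → 81 % -12 = -3. Stack: [-3]
STORE_FAST t → t=-3. Stack: []
LOAD_FAST c → push 0. Stack: [0]
LOAD_CONST → push 6. Stack: [0, 6]
BINARY_OP - → 0 - 6 = -6. Stack: [-6]
STORE_FAST q → q=-6. Stack: []
LOAD_FAST z → push 81. Stack: [81]
LOAD_CONST → push 4. Stack: [81, 4]
BINARY_OP - → 81 - 4 = 77. Stack: [77]
STORE_FAST v → v=77. Stack: []
LOAD_FAST q → push -6. Stack: [-6]
RETURN_VALUE → return -6.

81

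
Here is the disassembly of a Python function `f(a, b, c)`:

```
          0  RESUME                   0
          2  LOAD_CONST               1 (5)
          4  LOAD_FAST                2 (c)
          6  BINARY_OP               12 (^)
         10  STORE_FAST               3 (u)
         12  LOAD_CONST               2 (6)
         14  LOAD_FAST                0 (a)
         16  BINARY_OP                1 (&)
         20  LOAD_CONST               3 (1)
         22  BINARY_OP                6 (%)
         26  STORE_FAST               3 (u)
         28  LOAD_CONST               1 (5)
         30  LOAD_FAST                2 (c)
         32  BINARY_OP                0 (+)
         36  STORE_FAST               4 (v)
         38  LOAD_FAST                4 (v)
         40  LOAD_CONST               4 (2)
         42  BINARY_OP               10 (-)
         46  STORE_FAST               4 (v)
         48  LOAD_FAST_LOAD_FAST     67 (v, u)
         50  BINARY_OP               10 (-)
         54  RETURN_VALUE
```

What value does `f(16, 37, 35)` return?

38

LOAD_CONST → push 5. Stack: [5]
LOAD_FAST c → push 35. Stack: [5, 35]
BINARY_OP ^ → 5 ^ 35 = 38. Stack: [38]
STORE_FAST u → u=38. Stack: []
LOAD_CONST → push 6. Stack: [6]
LOAD_FAST a → push 16. Stack: [6, 16]
BINARY_OP & → 6 & 16 = 0. Stack: [0]
LOAD_CONST → push 1. Stack: [0, 1]
BINARY_OP % → 0 % 1 = 0. Stack: [0]
STORE_FAST u → u=0. Stack: []
LOAD_CONST → push 5. Stack: [5]
LOAD_FAST c → push 35. Stack: [5, 35]
BINARY_OP + → 5 + 35 = 40. Stack: [40]
STORE_FAST v → v=40. Stack: []
LOAD_FAST v → push 40. Stack: [40]
LOAD_CONST → push 2. Stack: [40, 2]
BINARY_OP - → 40 - 2 = 38. Stack: [38]
STORE_FAST v → v=38. Stack: []
LOAD_FAST_LOAD_FAST v,u → push 38,0. Stack: [38, 0]
BINARY_OP - → 38 - 0 = 38. Stack: [38]
RETURN_VALUE → return 38.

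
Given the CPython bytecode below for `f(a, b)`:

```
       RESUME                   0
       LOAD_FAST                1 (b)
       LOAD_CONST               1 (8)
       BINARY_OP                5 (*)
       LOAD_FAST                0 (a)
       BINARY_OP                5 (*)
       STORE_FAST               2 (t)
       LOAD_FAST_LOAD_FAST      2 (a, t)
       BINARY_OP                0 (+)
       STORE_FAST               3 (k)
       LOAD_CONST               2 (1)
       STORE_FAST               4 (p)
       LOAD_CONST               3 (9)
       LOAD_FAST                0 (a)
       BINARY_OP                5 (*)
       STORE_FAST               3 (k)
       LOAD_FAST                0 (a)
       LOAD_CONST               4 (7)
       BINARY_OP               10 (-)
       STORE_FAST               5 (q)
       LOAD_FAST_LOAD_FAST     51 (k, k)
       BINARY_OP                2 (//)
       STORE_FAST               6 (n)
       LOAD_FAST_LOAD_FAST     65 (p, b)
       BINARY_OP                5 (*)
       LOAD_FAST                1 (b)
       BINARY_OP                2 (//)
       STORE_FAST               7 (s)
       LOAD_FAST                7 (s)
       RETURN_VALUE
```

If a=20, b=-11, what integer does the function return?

LOAD_FAST b → push -11. Stack: [-11]
LOAD_CONST → push 8. Stack: [-11, 8]
BINARY_OP * → -11 * 8 = -88. Stack: [-88]
LOAD_FAST a → push 20. Stack: [-88, 20]
BINARY_OP * → -88 * 20 = -1760. Stack: [-1760]
STORE_FAST t → t=-1760. Stack: []
LOAD_FAST_LOAD_FAST a,t → push 20,-1760. Stack: [20, -1760]
BINARY_OP + → 20 + -1760 = -1740. Stack: [-1740]
STORE_FAST k → k=-1740. Stack: []
LOAD_CONST → push 1. Stack: [1]
STORE_FAST p → p=1. Stack: []
LOAD_CONST → push 9. Stack: [9]
LOAD_FAST a → push 20. Stack: [9, 20]
BINARY_OP * → 9 * 20 = 180. Stack: [180]
STORE_FAST k → k=180. Stack: []
LOAD_FAST a → push 20. Stack: [20]
LOAD_CONST → push 7. Stack: [20, 7]
BINARY_OP - → 20 - 7 = 13. Stack: [13]
STORE_FAST q → q=13. Stack: []
LOAD_FAST_LOAD_FAST k,k → push 180,180. Stack: [180, 180]
BINARY_OP // → 180 // 180 = 1. Stack: [1]
STORE_FAST n → n=1. Stack: []
LOAD_FAST_LOAD_FAST p,b → push 1,-11. Stack: [1, -11]
BINARY_OP * → 1 * -11 = -11. Stack: [-11]
LOAD_FAST b → push -11. Stack: [-11, -11]
BINARY_OP // → -11 // -11 = 1. Stack: [1]
STORE_FAST s → s=1. Stack: []
LOAD_FAST s → push 1. Stack: [1]
RETURN_VALUE → return 1.

1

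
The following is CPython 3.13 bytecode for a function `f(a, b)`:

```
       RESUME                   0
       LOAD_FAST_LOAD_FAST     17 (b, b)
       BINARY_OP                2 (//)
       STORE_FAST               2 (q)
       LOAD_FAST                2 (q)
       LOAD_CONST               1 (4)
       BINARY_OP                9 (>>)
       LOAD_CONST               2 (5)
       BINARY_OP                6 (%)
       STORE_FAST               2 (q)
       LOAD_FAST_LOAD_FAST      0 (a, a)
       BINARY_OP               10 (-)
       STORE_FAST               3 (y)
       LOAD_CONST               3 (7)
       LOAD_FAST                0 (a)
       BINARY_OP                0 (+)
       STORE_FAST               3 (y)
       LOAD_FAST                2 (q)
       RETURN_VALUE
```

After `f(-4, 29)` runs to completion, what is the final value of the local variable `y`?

LOAD_FAST_LOAD_FAST b,b → push 29,29. Stack: [29, 29]
BINARY_OP // → 29 // 29 = 1. Stack: [1]
STORE_FAST q → q=1. Stack: []
LOAD_FAST q → push 1. Stack: [1]
LOAD_CONST → push 4. Stack: [1, 4]
BINARY_OP >> → 1 >> 4 = 0. Stack: [0]
LOAD_CONST → push 5. Stack: [0, 5]
BINARY_OP % → 0 % 5 = 0. Stack: [0]
STORE_FAST q → q=0. Stack: []
LOAD_FAST_LOAD_FAST a,a → push -4,-4. Stack: [-4, -4]
BINARY_OP - → -4 - -4 = 0. Stack: [0]
STORE_FAST y → y=0. Stack: []
LOAD_CONST → push 7. Stack: [7]
LOAD_FAST a → push -4. Stack: [7, -4]
BINARY_OP + → 7 + -4 = 3. Stack: [3]
STORE_FAST y → y=3. Stack: []
LOAD_FAST q → push 0. Stack: [0]
RETURN_VALUE → return 0.

3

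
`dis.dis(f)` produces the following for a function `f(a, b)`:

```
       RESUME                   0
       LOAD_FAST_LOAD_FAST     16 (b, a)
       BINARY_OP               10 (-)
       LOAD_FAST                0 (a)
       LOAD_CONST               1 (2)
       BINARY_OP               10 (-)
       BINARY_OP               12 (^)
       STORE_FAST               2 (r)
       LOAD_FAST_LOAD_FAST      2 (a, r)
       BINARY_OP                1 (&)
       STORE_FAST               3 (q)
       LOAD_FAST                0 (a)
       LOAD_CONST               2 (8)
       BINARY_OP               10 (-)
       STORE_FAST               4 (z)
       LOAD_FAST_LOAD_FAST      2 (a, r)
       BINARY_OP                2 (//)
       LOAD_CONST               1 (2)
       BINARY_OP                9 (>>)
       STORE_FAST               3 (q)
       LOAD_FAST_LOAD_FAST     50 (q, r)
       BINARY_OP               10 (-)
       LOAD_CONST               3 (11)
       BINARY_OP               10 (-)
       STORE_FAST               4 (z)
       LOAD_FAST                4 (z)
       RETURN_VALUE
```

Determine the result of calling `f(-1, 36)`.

29

LOAD_FAST_LOAD_FAST b,a → push 36,-1. Stack: [36, -1]
BINARY_OP - → 36 - -1 = 37. Stack: [37]
LOAD_FAST a → push -1. Stack: [37, -1]
LOAD_CONST → push 2. Stack: [37, -1, 2]
BINARY_OP - → -1 - 2 = -3. Stack: [37, -3]
BINARY_OP ^ → 37 ^ -3 = -40. Stack: [-40]
STORE_FAST r → r=-40. Stack: []
LOAD_FAST_LOAD_FAST a,r → push -1,-40. Stack: [-1, -40]
BINARY_OP & → -1 & -40 = -40. Stack: [-40]
STORE_FAST q → q=-40. Stack: []
LOAD_FAST a → push -1. Stack: [-1]
LOAD_CONST → push 8. Stack: [-1, 8]
BINARY_OP - → -1 - 8 = -9. Stack: [-9]
STORE_FAST z → z=-9. Stack: []
LOAD_FAST_LOAD_FAST a,r → push -1,-40. Stack: [-1, -40]
BINARY_OP // → -1 // -40 = 0. Stack: [0]
LOAD_CONST → push 2. Stack: [0, 2]
BINARY_OP >> → 0 >> 2 = 0. Stack: [0]
STORE_FAST q → q=0. Stack: []
LOAD_FAST_LOAD_FAST q,r → push 0,-40. Stack: [0, -40]
BINARY_OP - → 0 - -40 = 40. Stack: [40]
LOAD_CONST → push 11. Stack: [40, 11]
BINARY_OP - → 40 - 11 = 29. Stack: [29]
STORE_FAST z → z=29. Stack: []
LOAD_FAST z → push 29. Stack: [29]
RETURN_VALUE → return 29.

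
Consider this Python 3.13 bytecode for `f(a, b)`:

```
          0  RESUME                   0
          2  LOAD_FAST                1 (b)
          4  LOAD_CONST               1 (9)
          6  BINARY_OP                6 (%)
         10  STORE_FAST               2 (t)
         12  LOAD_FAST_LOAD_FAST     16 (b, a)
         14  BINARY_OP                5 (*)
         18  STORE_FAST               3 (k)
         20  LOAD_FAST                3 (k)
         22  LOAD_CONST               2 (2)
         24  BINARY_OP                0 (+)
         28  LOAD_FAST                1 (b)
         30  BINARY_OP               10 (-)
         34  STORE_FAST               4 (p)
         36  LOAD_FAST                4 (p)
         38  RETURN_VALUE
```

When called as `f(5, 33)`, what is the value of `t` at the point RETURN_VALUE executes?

6

LOAD_FAST b → push 33. Stack: [33]
LOAD_CONST → push 9. Stack: [33, 9]
BINARY_OP % → 33 % 9 = 6. Stack: [6]
STORE_FAST t → t=6. Stack: []
LOAD_FAST_LOAD_FAST b,a → push 33,5. Stack: [33, 5]
BINARY_OP * → 33 * 5 = 165. Stack: [165]
STORE_FAST k → k=165. Stack: []
LOAD_FAST k → push 165. Stack: [165]
LOAD_CONST → push 2. Stack: [165, 2]
BINARY_OP + → 165 + 2 = 167. Stack: [167]
LOAD_FAST b → push 33. Stack: [167, 33]
BINARY_OP - → 167 - 33 = 134. Stack: [134]
STORE_FAST p → p=134. Stack: []
LOAD_FAST p → push 134. Stack: [134]
RETURN_VALUE → return 134.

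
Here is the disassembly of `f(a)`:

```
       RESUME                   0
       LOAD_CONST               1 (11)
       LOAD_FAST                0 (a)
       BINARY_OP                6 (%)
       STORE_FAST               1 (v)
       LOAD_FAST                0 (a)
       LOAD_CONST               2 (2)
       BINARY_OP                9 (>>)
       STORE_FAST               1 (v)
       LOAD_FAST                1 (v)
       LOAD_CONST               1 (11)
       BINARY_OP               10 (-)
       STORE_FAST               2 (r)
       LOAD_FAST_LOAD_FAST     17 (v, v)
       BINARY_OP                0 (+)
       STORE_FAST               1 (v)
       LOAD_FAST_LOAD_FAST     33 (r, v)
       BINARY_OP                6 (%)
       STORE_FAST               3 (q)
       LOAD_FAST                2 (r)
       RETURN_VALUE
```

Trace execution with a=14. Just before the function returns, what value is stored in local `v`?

LOAD_CONST → push 11. Stack: [11]
LOAD_FAST a → push 14. Stack: [11, 14]
BINARY_OP % → 11 % 14 = 11. Stack: [11]
STORE_FAST v → v=11. Stack: []
LOAD_FAST a → push 14. Stack: [14]
LOAD_CONST → push 2. Stack: [14, 2]
BINARY_OP >> → 14 >> 2 = 3. Stack: [3]
STORE_FAST v → v=3. Stack: []
LOAD_FAST v → push 3. Stack: [3]
LOAD_CONST → push 11. Stack: [3, 11]
BINARY_OP - → 3 - 11 = -8. Stack: [-8]
STORE_FAST r → r=-8. Stack: []
LOAD_FAST_LOAD_FAST v,v → push 3,3. Stack: [3, 3]
BINARY_OP + → 3 + 3 = 6. Stack: [6]
STORE_FAST v → v=6. Stack: []
LOAD_FAST_LOAD_FAST r,v → push -8,6. Stack: [-8, 6]
BINARY_OP % → -8 % 6 = 4. Stack: [4]
STORE_FAST q → q=4. Stack: []
LOAD_FAST r → push -8. Stack: [-8]
RETURN_VALUE → return -8.

6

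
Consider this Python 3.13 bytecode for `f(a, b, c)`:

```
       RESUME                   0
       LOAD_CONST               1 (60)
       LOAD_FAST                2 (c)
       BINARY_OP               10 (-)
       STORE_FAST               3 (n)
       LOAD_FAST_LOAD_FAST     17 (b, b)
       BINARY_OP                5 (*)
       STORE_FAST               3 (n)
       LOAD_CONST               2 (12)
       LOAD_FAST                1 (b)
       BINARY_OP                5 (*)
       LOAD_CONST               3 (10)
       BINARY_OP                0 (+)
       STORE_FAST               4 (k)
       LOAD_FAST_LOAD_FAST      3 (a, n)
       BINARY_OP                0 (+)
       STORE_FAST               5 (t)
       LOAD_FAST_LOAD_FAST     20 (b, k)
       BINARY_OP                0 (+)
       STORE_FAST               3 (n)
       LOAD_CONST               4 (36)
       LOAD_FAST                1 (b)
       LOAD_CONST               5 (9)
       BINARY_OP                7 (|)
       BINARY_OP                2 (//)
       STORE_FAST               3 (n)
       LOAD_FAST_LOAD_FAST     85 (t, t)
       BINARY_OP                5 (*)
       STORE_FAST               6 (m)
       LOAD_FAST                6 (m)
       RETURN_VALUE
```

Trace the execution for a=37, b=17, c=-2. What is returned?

LOAD_CONST → push 60. Stack: [60]
LOAD_FAST c → push -2. Stack: [60, -2]
BINARY_OP - → 60 - -2 = 62. Stack: [62]
STORE_FAST n → n=62. Stack: []
LOAD_FAST_LOAD_FAST b,b → push 17,17. Stack: [17, 17]
BINARY_OP * → 17 * 17 = 289. Stack: [289]
STORE_FAST n → n=289. Stack: []
LOAD_CONST → push 12. Stack: [12]
LOAD_FAST b → push 17. Stack: [12, 17]
BINARY_OP * → 12 * 17 = 204. Stack: [204]
LOAD_CONST → push 10. Stack: [204, 10]
BINARY_OP + → 204 + 10 = 214. Stack: [214]
STORE_FAST k → k=214. Stack: []
LOAD_FAST_LOAD_FAST a,n → push 37,289. Stack: [37, 289]
BINARY_OP + → 37 + 289 = 326. Stack: [326]
STORE_FAST t → t=326. Stack: []
LOAD_FAST_LOAD_FAST b,k → push 17,214. Stack: [17, 214]
BINARY_OP + → 17 + 214 = 231. Stack: [231]
STORE_FAST n → n=231. Stack: []
LOAD_CONST → push 36. Stack: [36]
LOAD_FAST b → push 17. Stack: [36, 17]
LOAD_CONST → push 9. Stack: [36, 17, 9]
BINARY_OP | → 17 | 9 = 25. Stack: [36, 25]
BINARY_OP // → 36 // 25 = 1. Stack: [1]
STORE_FAST n → n=1. Stack: []
LOAD_FAST_LOAD_FAST t,t → push 326,326. Stack: [326, 326]
BINARY_OP * → 326 * 326 = 106276. Stack: [106276]
STORE_FAST m → m=106276. Stack: []
LOAD_FAST m → push 106276. Stack: [106276]
RETURN_VALUE → return 106276.

106276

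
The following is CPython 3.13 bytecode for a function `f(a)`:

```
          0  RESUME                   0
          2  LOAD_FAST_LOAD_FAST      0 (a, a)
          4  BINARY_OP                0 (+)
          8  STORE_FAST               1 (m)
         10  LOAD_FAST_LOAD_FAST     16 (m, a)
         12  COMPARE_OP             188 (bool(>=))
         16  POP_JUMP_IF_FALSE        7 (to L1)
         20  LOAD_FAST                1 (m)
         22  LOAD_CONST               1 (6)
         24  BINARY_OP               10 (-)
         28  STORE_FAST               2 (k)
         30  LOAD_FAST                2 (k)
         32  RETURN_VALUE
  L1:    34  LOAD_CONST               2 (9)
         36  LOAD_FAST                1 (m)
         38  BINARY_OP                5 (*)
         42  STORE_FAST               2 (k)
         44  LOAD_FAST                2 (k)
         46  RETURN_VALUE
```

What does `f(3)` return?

LOAD_FAST_LOAD_FAST a,a → push 3,3. Stack: [3, 3]
BINARY_OP + → 3 + 3 = 6. Stack: [6]
STORE_FAST m → m=6. Stack: []
LOAD_FAST_LOAD_FAST m,a → push 6,3. Stack: [6, 3]
COMPARE_OP bool(>=) → 6 vs 3 = True. Stack: [True]
POP_JUMP_IF_FALSE → pop True; no jump. Stack: []
LOAD_FAST m → push 6. Stack: [6]
LOAD_CONST → push 6. Stack: [6, 6]
BINARY_OP - → 6 - 6 = 0. Stack: [0]
STORE_FAST k → k=0. Stack: []
LOAD_FAST k → push 0. Stack: [0]
RETURN_VALUE → return 0.

0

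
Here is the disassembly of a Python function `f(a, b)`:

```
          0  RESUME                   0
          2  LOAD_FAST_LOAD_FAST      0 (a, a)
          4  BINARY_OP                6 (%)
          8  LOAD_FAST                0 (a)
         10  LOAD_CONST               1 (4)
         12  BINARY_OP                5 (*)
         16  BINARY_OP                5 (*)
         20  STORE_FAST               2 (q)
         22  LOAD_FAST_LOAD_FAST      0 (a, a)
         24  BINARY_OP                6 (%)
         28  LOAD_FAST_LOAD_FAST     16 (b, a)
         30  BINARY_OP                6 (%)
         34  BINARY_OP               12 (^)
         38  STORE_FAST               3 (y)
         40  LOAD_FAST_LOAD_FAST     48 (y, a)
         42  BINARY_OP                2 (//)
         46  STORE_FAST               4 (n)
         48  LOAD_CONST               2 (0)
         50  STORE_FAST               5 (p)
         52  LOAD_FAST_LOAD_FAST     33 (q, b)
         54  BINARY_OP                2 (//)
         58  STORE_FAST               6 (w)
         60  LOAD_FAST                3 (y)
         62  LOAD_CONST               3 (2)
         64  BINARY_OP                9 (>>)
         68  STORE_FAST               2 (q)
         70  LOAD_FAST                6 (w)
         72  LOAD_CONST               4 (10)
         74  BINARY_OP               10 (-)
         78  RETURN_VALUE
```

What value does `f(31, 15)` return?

-10

LOAD_FAST_LOAD_FAST a,a → push 31,31. Stack: [31, 31]
BINARY_OP % → 31 % 31 = 0. Stack: [0]
LOAD_FAST a → push 31. Stack: [0, 31]
LOAD_CONST → push 4. Stack: [0, 31, 4]
BINARY_OP * → 31 * 4 = 124. Stack: [0, 124]
BINARY_OP * → 0 * 124 = 0. Stack: [0]
STORE_FAST q → q=0. Stack: []
LOAD_FAST_LOAD_FAST a,a → push 31,31. Stack: [31, 31]
BINARY_OP % → 31 % 31 = 0. Stack: [0]
LOAD_FAST_LOAD_FAST b,a → push 15,31. Stack: [0, 15, 31]
BINARY_OP % → 15 % 31 = 15. Stack: [0, 15]
BINARY_OP ^ → 0 ^ 15 = 15. Stack: [15]
STORE_FAST y → y=15. Stack: []
LOAD_FAST_LOAD_FAST y,a → push 15,31. Stack: [15, 31]
BINARY_OP // → 15 // 31 = 0. Stack: [0]
STORE_FAST n → n=0. Stack: []
LOAD_CONST → push 0. Stack: [0]
STORE_FAST p → p=0. Stack: []
LOAD_FAST_LOAD_FAST q,b → push 0,15. Stack: [0, 15]
BINARY_OP // → 0 // 15 = 0. Stack: [0]
STORE_FAST w → w=0. Stack: []
LOAD_FAST y → push 15. Stack: [15]
LOAD_CONST → push 2. Stack: [15, 2]
BINARY_OP >> → 15 >> 2 = 3. Stack: [3]
STORE_FAST q → q=3. Stack: []
LOAD_FAST w → push 0. Stack: [0]
LOAD_CONST → push 10. Stack: [0, 10]
BINARY_OP - → 0 - 10 = -10. Stack: [-10]
RETURN_VALUE → return -10.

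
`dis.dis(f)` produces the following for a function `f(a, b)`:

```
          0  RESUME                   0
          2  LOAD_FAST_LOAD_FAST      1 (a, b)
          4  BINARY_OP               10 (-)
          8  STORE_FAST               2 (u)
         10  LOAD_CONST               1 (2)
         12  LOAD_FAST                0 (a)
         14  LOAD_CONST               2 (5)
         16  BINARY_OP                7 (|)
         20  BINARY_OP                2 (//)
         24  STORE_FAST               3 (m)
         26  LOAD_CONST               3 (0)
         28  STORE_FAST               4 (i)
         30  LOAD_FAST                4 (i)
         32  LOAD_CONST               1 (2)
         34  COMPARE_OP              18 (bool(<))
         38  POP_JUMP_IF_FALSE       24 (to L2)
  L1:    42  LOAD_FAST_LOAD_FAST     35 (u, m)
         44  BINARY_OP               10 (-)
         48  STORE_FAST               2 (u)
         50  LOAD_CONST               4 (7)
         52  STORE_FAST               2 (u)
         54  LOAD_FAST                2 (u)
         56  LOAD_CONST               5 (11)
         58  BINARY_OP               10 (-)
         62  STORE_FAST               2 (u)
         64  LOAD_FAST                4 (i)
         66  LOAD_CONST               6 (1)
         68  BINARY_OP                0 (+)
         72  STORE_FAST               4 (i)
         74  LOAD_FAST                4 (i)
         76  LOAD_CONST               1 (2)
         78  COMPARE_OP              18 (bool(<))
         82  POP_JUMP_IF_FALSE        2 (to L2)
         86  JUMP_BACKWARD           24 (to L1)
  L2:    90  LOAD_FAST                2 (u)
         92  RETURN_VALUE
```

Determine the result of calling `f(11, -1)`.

LOAD_FAST_LOAD_FAST a,b → push 11,-1. Stack: [11, -1]
BINARY_OP - → 11 - -1 = 12. Stack: [12]
STORE_FAST u → u=12. Stack: []
LOAD_CONST → push 2. Stack: [2]
LOAD_FAST a → push 11. Stack: [2, 11]
LOAD_CONST → push 5. Stack: [2, 11, 5]
BINARY_OP | → 11 | 5 = 15. Stack: [2, 15]
BINARY_OP // → 2 // 15 = 0. Stack: [0]
STORE_FAST m → m=0. Stack: []
LOAD_CONST → push 0. Stack: [0]
STORE_FAST i → i=0. Stack: []
LOAD_FAST i → push 0. Stack: [0]
LOAD_CONST → push 2. Stack: [0, 2]
COMPARE_OP bool(<) → 0 vs 2 = True. Stack: [True]
POP_JUMP_IF_FALSE → pop True; no jump. Stack: []
LOAD_FAST_LOAD_FAST u,m → push 12,0. Stack: [12, 0]
BINARY_OP - → 12 - 0 = 12. Stack: [12]
STORE_FAST u → u=12. Stack: []
LOAD_CONST → push 7. Stack: [7]
STORE_FAST u → u=7. Stack: []
LOAD_FAST u → push 7. Stack: [7]
LOAD_CONST → push 11. Stack: [7, 11]
BINARY_OP - → 7 - 11 = -4. Stack: [-4]
STORE_FAST u → u=-4. Stack: []
LOAD_FAST i → push 0. Stack: [0]
LOAD_CONST → push 1. Stack: [0, 1]
BINARY_OP + → 0 + 1 = 1. Stack: [1]
STORE_FAST i → i=1. Stack: []
LOAD_FAST i → push 1. Stack: [1]
LOAD_CONST → push 2. Stack: [1, 2]
COMPARE_OP bool(<) → 1 vs 2 = True. Stack: [True]
POP_JUMP_IF_FALSE → pop True; no jump. Stack: []
LOAD_FAST_LOAD_FAST u,m → push -4,0. Stack: [-4, 0]
BINARY_OP - → -4 - 0 = -4. Stack: [-4]
STORE_FAST u → u=-4. Stack: []
LOAD_CONST → push 7. Stack: [7]
STORE_FAST u → u=7. Stack: []
LOAD_FAST u → push 7. Stack: [7]
LOAD_CONST → push 11. Stack: [7, 11]
BINARY_OP - → 7 - 11 = -4. Stack: [-4]
STORE_FAST u → u=-4. Stack: []
LOAD_FAST i → push 1. Stack: [1]
LOAD_CONST → push 1. Stack: [1, 1]
BINARY_OP + → 1 + 1 = 2. Stack: [2]
STORE_FAST i → i=2. Stack: []
LOAD_FAST i → push 2. Stack: [2]
LOAD_CONST → push 2. Stack: [2, 2]
COMPARE_OP bool(<) → 2 vs 2 = False. Stack: [False]
POP_JUMP_IF_FALSE → pop False; jump. Stack: []
LOAD_FAST u → push -4. Stack: [-4]
RETURN_VALUE → return -4.

-4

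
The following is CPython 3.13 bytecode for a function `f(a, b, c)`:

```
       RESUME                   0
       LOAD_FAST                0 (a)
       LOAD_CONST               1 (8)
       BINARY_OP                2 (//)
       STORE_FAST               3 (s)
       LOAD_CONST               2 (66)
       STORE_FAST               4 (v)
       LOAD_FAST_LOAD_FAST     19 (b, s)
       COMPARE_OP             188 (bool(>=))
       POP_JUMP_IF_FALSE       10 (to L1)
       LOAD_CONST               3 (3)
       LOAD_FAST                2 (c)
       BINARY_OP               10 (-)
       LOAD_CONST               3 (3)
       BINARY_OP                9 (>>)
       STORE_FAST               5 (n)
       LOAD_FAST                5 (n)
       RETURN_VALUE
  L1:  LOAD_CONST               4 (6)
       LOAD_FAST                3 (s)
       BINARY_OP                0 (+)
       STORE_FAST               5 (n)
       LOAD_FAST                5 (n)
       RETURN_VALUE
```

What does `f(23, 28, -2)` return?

LOAD_FAST a → push 23. Stack: [23]
LOAD_CONST → push 8. Stack: [23, 8]
BINARY_OP // → 23 // 8 = 2. Stack: [2]
STORE_FAST s → s=2. Stack: []
LOAD_CONST → push 66. Stack: [66]
STORE_FAST v → v=66. Stack: []
LOAD_FAST_LOAD_FAST b,s → push 28,2. Stack: [28, 2]
COMPARE_OP bool(>=) → 28 vs 2 = True. Stack: [True]
POP_JUMP_IF_FALSE → pop True; no jump. Stack: []
LOAD_CONST → push 3. Stack: [3]
LOAD_FAST c → push -2. Stack: [3, -2]
BINARY_OP - → 3 - -2 = 5. Stack: [5]
LOAD_CONST → push 3. Stack: [5, 3]
BINARY_OP >> → 5 >> 3 = 0. Stack: [0]
STORE_FAST n → n=0. Stack: []
LOAD_FAST n → push 0. Stack: [0]
RETURN_VALUE → return 0.

0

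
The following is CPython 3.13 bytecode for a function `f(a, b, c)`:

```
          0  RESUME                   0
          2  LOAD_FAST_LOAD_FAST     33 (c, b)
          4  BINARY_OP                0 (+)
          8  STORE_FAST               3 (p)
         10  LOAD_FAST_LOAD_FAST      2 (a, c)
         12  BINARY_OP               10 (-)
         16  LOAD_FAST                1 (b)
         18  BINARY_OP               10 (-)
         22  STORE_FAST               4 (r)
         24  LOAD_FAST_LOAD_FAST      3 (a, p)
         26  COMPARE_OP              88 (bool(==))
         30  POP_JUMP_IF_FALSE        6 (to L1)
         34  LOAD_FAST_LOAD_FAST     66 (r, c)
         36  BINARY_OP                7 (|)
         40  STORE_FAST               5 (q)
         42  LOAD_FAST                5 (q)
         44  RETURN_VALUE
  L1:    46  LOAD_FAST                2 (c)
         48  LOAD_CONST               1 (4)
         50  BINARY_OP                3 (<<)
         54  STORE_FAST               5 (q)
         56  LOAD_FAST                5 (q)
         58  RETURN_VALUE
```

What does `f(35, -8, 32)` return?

LOAD_FAST_LOAD_FAST c,b → push 32,-8. Stack: [32, -8]
BINARY_OP + → 32 + -8 = 24. Stack: [24]
STORE_FAST p → p=24. Stack: []
LOAD_FAST_LOAD_FAST a,c → push 35,32. Stack: [35, 32]
BINARY_OP - → 35 - 32 = 3. Stack: [3]
LOAD_FAST b → push -8. Stack: [3, -8]
BINARY_OP - → 3 - -8 = 11. Stack: [11]
STORE_FAST r → r=11. Stack: []
LOAD_FAST_LOAD_FAST a,p → push 35,24. Stack: [35, 24]
COMPARE_OP bool(==) → 35 vs 24 = False. Stack: [False]
POP_JUMP_IF_FALSE → pop False; jump. Stack: []
LOAD_FAST c → push 32. Stack: [32]
LOAD_CONST → push 4. Stack: [32, 4]
BINARY_OP << → 32 << 4 = 512. Stack: [512]
STORE_FAST q → q=512. Stack: []
LOAD_FAST q → push 512. Stack: [512]
RETURN_VALUE → return 512.

512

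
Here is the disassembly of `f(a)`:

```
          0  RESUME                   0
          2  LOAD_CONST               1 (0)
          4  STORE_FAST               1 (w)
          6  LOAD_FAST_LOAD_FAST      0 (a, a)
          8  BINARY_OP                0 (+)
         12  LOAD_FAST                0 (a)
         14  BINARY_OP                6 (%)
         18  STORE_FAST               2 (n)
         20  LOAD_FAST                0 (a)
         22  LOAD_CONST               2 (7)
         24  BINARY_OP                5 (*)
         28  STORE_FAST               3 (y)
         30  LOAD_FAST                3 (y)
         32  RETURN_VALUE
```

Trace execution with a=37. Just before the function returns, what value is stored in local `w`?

0

LOAD_CONST → push 0. Stack: [0]
STORE_FAST w → w=0. Stack: []
LOAD_FAST_LOAD_FAST a,a → push 37,37. Stack: [37, 37]
BINARY_OP + → 37 + 37 = 74. Stack: [74]
LOAD_FAST a → push 37. Stack: [74, 37]
BINARY_OP % → 74 % 37 = 0. Stack: [0]
STORE_FAST n → n=0. Stack: []
LOAD_FAST a → push 37. Stack: [37]
LOAD_CONST → push 7. Stack: [37, 7]
BINARY_OP * → 37 * 7 = 259. Stack: [259]
STORE_FAST y → y=259. Stack: []
LOAD_FAST y → push 259. Stack: [259]
RETURN_VALUE → return 259.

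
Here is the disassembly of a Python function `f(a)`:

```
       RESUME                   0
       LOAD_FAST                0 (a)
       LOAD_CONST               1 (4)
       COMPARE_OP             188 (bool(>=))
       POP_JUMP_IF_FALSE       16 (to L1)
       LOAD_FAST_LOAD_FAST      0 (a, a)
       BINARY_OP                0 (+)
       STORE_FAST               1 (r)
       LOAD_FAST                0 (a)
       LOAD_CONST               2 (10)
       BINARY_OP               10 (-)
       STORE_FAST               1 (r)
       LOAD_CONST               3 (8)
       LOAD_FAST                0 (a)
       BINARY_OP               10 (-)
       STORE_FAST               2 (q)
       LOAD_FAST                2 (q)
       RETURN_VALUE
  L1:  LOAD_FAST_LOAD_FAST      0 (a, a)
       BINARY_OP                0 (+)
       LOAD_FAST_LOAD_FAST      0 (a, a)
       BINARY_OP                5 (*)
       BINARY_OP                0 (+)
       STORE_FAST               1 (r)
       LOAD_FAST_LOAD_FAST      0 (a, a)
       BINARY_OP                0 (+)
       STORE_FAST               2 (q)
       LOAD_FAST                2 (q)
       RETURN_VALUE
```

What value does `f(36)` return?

LOAD_FAST a → push 36. Stack: [36]
LOAD_CONST → push 4. Stack: [36, 4]
COMPARE_OP bool(>=) → 36 vs 4 = True. Stack: [True]
POP_JUMP_IF_FALSE → pop True; no jump. Stack: []
LOAD_FAST_LOAD_FAST a,a → push 36,36. Stack: [36, 36]
BINARY_OP + → 36 + 36 = 72. Stack: [72]
STORE_FAST r → r=72. Stack: []
LOAD_FAST a → push 36. Stack: [36]
LOAD_CONST → push 10. Stack: [36, 10]
BINARY_OP - → 36 - 10 = 26. Stack: [26]
STORE_FAST r → r=26. Stack: []
LOAD_CONST → push 8. Stack: [8]
LOAD_FAST a → push 36. Stack: [8, 36]
BINARY_OP - → 8 - 36 = -28. Stack: [-28]
STORE_FAST q → q=-28. Stack: []
LOAD_FAST q → push -28. Stack: [-28]
RETURN_VALUE → return -28.

-28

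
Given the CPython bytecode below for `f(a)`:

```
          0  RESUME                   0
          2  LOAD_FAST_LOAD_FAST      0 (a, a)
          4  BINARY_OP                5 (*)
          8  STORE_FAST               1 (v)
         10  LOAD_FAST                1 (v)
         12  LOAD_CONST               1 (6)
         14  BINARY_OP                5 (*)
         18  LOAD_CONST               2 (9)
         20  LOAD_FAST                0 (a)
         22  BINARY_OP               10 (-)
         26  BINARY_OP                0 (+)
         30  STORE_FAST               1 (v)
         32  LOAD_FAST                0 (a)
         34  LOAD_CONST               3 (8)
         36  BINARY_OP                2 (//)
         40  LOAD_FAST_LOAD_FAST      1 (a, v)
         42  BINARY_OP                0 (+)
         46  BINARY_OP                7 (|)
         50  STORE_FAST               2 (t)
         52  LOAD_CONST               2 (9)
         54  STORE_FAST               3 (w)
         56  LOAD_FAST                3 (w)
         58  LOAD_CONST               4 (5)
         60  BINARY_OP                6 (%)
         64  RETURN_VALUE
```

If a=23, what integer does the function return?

LOAD_FAST_LOAD_FAST a,a → push 23,23. Stack: [23, 23]
BINARY_OP * → 23 * 23 = 529. Stack: [529]
STORE_FAST v → v=529. Stack: []
LOAD_FAST v → push 529. Stack: [529]
LOAD_CONST → push 6. Stack: [529, 6]
BINARY_OP * → 529 * 6 = 3174. Stack: [3174]
LOAD_CONST → push 9. Stack: [3174, 9]
LOAD_FAST a → push 23. Stack: [3174, 9, 23]
BINARY_OP - → 9 - 23 = -14. Stack: [3174, -14]
BINARY_OP + → 3174 + -14 = 3160. Stack: [3160]
STORE_FAST v → v=3160. Stack: []
LOAD_FAST a → push 23. Stack: [23]
LOAD_CONST → push 8. Stack: [23, 8]
BINARY_OP // → 23 // 8 = 2. Stack: [2]
LOAD_FAST_LOAD_FAST a,v → push 23,3160. Stack: [2, 23, 3160]
BINARY_OP + → 23 + 3160 = 3183. Stack: [2, 3183]
BINARY_OP | → 2 | 3183 = 3183. Stack: [3183]
STORE_FAST t → t=3183. Stack: []
LOAD_CONST → push 9. Stack: [9]
STORE_FAST w → w=9. Stack: []
LOAD_FAST w → push 9. Stack: [9]
LOAD_CONST → push 5. Stack: [9, 5]
BINARY_OP % → 9 % 5 = 4. Stack: [4]
RETURN_VALUE → return 4.

4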